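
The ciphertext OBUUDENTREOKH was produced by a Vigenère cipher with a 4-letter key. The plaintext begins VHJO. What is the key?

Subtract each crib letter from the matching ciphertext letter (mod 26):
O(14)−V(21)=-7≡19 → T
B(1)−H(7)=-6≡20 → U
U(20)−J(9)=11 → L
U(20)−O(14)=6 → G

TULG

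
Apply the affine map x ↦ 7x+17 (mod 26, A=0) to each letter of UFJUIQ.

BACBVZ

U(20): 7·20+17=157≡1 → B
F(5): 7·5+17=52≡0 → A
J(9): 7·9+17=80≡2 → C
U(20): 7·20+17=157≡1 → B
I(8): 7·8+17=73≡21 → V
Q(16): 7·16+17=129≡25 → Z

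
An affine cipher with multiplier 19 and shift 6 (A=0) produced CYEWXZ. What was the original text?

IQEUFB

The inverse of 19 mod 26 is 11, since 19·11=209≡1. Apply D(y)=11·(y−6) mod 26:
C(2): 11·(2−6)=-44≡8 → I
Y(24): 11·(24−6)=198≡16 → Q
E(4): 11·(4−6)=-22≡4 → E
W(22): 11·(22−6)=176≡20 → U
X(23): 11·(23−6)=187≡5 → F
Z(25): 11·(25−6)=209≡1 → B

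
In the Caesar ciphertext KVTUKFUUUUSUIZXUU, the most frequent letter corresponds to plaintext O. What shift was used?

The most frequent ciphertext letter is U (appears 8 times).
U is position 20; O is position 14.
Shift = 6.

6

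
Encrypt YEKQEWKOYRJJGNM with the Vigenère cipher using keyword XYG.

VCQNCCHMEOHPDLS

Repeat the key across the message: XYGXYGXYGXYGXYG
Y(24)+X(23): 47≡21 → V
E(4)+Y(24): 28≡2 → C
K(10)+G(6): 16 → Q
Q(16)+X(23): 39≡13 → N
E(4)+Y(24): 28≡2 → C
W(22)+G(6): 28≡2 → C
K(10)+X(23): 33≡7 → H
O(14)+Y(24): 38≡12 → M
Y(24)+G(6): 30≡4 → E
R(17)+X(23): 40≡14 → O
J(9)+Y(24): 33≡7 → H
J(9)+G(6): 15 → P
G(6)+X(23): 29≡3 → D
N(13)+Y(24): 37≡11 → L
M(12)+G(6): 18 → S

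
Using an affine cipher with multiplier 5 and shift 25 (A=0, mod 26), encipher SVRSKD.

LAGLXO

S(18): 5·18+25=115≡11 → L
V(21): 5·21+25=130≡0 → A
R(17): 5·17+25=110≡6 → G
S(18): 5·18+25=115≡11 → L
K(10): 5·10+25=75≡23 → X
D(3): 5·3+25=40≡14 → O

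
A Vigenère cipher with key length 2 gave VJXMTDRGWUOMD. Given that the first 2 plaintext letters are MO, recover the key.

JV

Subtract each crib letter from the matching ciphertext letter (mod 26):
V(21)−M(12)=9 → J
J(9)−O(14)=-5≡21 → V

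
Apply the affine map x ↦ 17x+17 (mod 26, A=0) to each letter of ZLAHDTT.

AWRGQCC

Z(25): 17·25+17=442≡0 → A
L(11): 17·11+17=204≡22 → W
A(0): 17·0+17=17 → R
H(7): 17·7+17=136≡6 → G
D(3): 17·3+17=68≡16 → Q
T(19): 17·19+17=340≡2 → C
T(19): 17·19+17=340≡2 → C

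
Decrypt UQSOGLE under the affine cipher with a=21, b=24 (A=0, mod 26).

The inverse of 21 mod 26 is 5, since 21·5=105≡1. Apply D(y)=5·(y−24) mod 26:
U(20): 5·(20−24)=-20≡6 → G
Q(16): 5·(16−24)=-40≡12 → M
S(18): 5·(18−24)=-30≡22 → W
O(14): 5·(14−24)=-50≡2 → C
G(6): 5·(6−24)=-90≡14 → O
L(11): 5·(11−24)=-65≡13 → N
E(4): 5·(4−24)=-100≡4 → E

GMWCONE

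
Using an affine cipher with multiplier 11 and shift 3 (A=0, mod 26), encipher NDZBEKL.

N(13): 11·13+3=146≡16 → Q
D(3): 11·3+3=36≡10 → K
Z(25): 11·25+3=278≡18 → S
B(1): 11·1+3=14 → O
E(4): 11·4+3=47≡21 → V
K(10): 11·10+3=113≡9 → J
L(11): 11·11+3=124≡20 → U

QKSOVJU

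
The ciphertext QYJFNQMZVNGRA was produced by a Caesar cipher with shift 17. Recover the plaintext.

ZHSOWZVIEWPAJ

Q(16): 16−17=-1≡25 → Z
Y(24): 24−17=7 → H
J(9): 9−17=-8≡18 → S
F(5): 5−17=-12≡14 → O
N(13): 13−17=-4≡22 → W
Q(16): 16−17=-1≡25 → Z
M(12): 12−17=-5≡21 → V
Z(25): 25−17=8 → I
V(21): 21−17=4 → E
N(13): 13−17=-4≡22 → W
G(6): 6−17=-11≡15 → P
R(17): 17−17=0 → A
A(0): 0−17=-17≡9 → J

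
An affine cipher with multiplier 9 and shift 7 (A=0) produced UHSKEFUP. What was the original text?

The inverse of 9 mod 26 is 3, since 9·3=27≡1. Apply D(y)=3·(y−7) mod 26:
U(20): 3·(20−7)=39≡13 → N
H(7): 3·(7−7)=0 → A
S(18): 3·(18−7)=33≡7 → H
K(10): 3·(10−7)=9 → J
E(4): 3·(4−7)=-9≡17 → R
F(5): 3·(5−7)=-6≡20 → U
U(20): 3·(20−7)=39≡13 → N
P(15): 3·(15−7)=24 → Y

NAHJRUNY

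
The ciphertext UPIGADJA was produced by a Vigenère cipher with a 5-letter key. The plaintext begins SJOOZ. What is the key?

Subtract each crib letter from the matching ciphertext letter (mod 26):
U(20)−S(18)=2 → C
P(15)−J(9)=6 → G
I(8)−O(14)=-6≡20 → U
G(6)−O(14)=-8≡18 → S
A(0)−Z(25)=-25≡1 → B

CGUSB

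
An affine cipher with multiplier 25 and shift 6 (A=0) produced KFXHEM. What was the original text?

WBJZCU

The inverse of 25 mod 26 is 25, since 25·25=625≡1. Apply D(y)=25·(y−6) mod 26:
K(10): 25·(10−6)=100≡22 → W
F(5): 25·(5−6)=-25≡1 → B
X(23): 25·(23−6)=425≡9 → J
H(7): 25·(7−6)=25 → Z
E(4): 25·(4−6)=-50≡2 → C
M(12): 25·(12−6)=150≡20 → U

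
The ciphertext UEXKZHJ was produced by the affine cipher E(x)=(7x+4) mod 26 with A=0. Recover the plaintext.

The inverse of 7 mod 26 is 15, since 7·15=105≡1. Apply D(y)=15·(y−4) mod 26:
U(20): 15·(20−4)=240≡6 → G
E(4): 15·(4−4)=0 → A
X(23): 15·(23−4)=285≡25 → Z
K(10): 15·(10−4)=90≡12 → M
Z(25): 15·(25−4)=315≡3 → D
H(7): 15·(7−4)=45≡19 → T
J(9): 15·(9−4)=75≡23 → X

GAZMDTX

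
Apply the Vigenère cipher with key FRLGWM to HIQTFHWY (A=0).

Repeat the key across the message: FRLGWMFR
H(7)+F(5): 12 → M
I(8)+R(17): 25 → Z
Q(16)+L(11): 27≡1 → B
T(19)+G(6): 25 → Z
F(5)+W(22): 27≡1 → B
H(7)+M(12): 19 → T
W(22)+F(5): 27≡1 → B
Y(24)+R(17): 41≡15 → P

MZBZBTBP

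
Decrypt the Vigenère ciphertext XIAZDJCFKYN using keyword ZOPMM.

Repeat the key across the ciphertext: ZOPMMZOPMMZ
X(23)−Z(25): -2≡24 → Y
I(8)−O(14): -6≡20 → U
A(0)−P(15): -15≡11 → L
Z(25)−M(12): 13 → N
D(3)−M(12): -9≡17 → R
J(9)−Z(25): -16≡10 → K
C(2)−O(14): -12≡14 → O
F(5)−P(15): -10≡16 → Q
K(10)−M(12): -2≡24 → Y
Y(24)−M(12): 12 → M
N(13)−Z(25): -12≡14 → O

YULNRKOQYMO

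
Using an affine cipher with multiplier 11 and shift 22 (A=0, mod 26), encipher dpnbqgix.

dfjhqkgp

d(3): 11·3+22=55≡3 → d
p(15): 11·15+22=187≡5 → f
n(13): 11·13+22=165≡9 → j
b(1): 11·1+22=33≡7 → h
q(16): 11·16+22=198≡16 → q
g(6): 11·6+22=88≡10 → k
i(8): 11·8+22=110≡6 → g
x(23): 11·23+22=275≡15 → p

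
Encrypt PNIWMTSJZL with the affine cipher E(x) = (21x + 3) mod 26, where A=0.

GQPXVMRKIA

P(15): 21·15+3=318≡6 → G
N(13): 21·13+3=276≡16 → Q
I(8): 21·8+3=171≡15 → P
W(22): 21·22+3=465≡23 → X
M(12): 21·12+3=255≡21 → V
T(19): 21·19+3=402≡12 → M
S(18): 21·18+3=381≡17 → R
J(9): 21·9+3=192≡10 → K
Z(25): 21·25+3=528≡8 → I
L(11): 21·11+3=234≡0 → A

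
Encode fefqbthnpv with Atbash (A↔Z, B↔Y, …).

uvujygsmke

f(5) → u(20)
e(4) → v(21)
f(5) → u(20)
q(16) → j(9)
b(1) → y(24)
t(19) → g(6)
h(7) → s(18)
n(13) → m(12)
p(15) → k(10)
v(21) → e(4)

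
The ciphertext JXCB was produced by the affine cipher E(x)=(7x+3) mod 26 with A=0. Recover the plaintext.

The inverse of 7 mod 26 is 15, since 7·15=105≡1. Apply D(y)=15·(y−3) mod 26:
J(9): 15·(9−3)=90≡12 → M
X(23): 15·(23−3)=300≡14 → O
C(2): 15·(2−3)=-15≡11 → L
B(1): 15·(1−3)=-30≡22 → W

MOLW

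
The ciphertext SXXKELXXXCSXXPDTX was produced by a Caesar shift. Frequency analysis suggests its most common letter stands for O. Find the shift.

9

The most frequent ciphertext letter is X (appears 8 times).
X is position 23; O is position 14.
Shift = 9.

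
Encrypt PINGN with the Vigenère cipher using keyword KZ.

ZHXFX

Repeat the key across the message: KZKZK
P(15)+K(10): 25 → Z
I(8)+Z(25): 33≡7 → H
N(13)+K(10): 23 → X
G(6)+Z(25): 31≡5 → F
N(13)+K(10): 23 → X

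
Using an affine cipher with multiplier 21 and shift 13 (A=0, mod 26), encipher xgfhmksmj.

x(23): 21·23+13=496≡2 → c
g(6): 21·6+13=139≡9 → j
f(5): 21·5+13=118≡14 → o
h(7): 21·7+13=160≡4 → e
m(12): 21·12+13=265≡5 → f
k(10): 21·10+13=223≡15 → p
s(18): 21·18+13=391≡1 → b
m(12): 21·12+13=265≡5 → f
j(9): 21·9+13=202≡20 → u

cjoefpbfu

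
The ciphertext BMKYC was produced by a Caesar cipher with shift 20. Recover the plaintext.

B(1): 1−20=-19≡7 → H
M(12): 12−20=-8≡18 → S
K(10): 10−20=-10≡16 → Q
Y(24): 24−20=4 → E
C(2): 2−20=-18≡8 → I

HSQEI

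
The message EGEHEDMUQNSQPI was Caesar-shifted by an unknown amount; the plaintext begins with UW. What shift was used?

10

From the crib: E(4)−U(20)=-16≡10, so the shift is 10.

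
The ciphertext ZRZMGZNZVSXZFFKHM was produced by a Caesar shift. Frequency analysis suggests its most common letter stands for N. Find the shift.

12

The most frequent ciphertext letter is Z (appears 5 times).
Z is position 25; N is position 13.
Shift = 12.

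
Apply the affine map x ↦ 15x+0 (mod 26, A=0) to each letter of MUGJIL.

YOMFQJ

M(12): 15·12+0=180≡24 → Y
U(20): 15·20+0=300≡14 → O
G(6): 15·6+0=90≡12 → M
J(9): 15·9+0=135≡5 → F
I(8): 15·8+0=120≡16 → Q
L(11): 15·11+0=165≡9 → J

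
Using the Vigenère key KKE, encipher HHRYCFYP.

RRVIMJIZ

Repeat the key across the message: KKEKKEKK
H(7)+K(10): 17 → R
H(7)+K(10): 17 → R
R(17)+E(4): 21 → V
Y(24)+K(10): 34≡8 → I
C(2)+K(10): 12 → M
F(5)+E(4): 9 → J
Y(24)+K(10): 34≡8 → I
P(15)+K(10): 25 → Z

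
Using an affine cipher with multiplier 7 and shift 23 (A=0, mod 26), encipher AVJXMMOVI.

XOICDDROB

A(0): 7·0+23=23 → X
V(21): 7·21+23=170≡14 → O
J(9): 7·9+23=86≡8 → I
X(23): 7·23+23=184≡2 → C
M(12): 7·12+23=107≡3 → D
M(12): 7·12+23=107≡3 → D
O(14): 7·14+23=121≡17 → R
V(21): 7·21+23=170≡14 → O
I(8): 7·8+23=79≡1 → B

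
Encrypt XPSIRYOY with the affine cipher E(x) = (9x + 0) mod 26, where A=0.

X(23): 9·23+0=207≡25 → Z
P(15): 9·15+0=135≡5 → F
S(18): 9·18+0=162≡6 → G
I(8): 9·8+0=72≡20 → U
R(17): 9·17+0=153≡23 → X
Y(24): 9·24+0=216≡8 → I
O(14): 9·14+0=126≡22 → W
Y(24): 9·24+0=216≡8 → I

ZFGUXIWI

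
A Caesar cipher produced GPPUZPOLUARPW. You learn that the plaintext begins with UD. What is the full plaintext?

UDDINDCZIOFDK

From the crib: G(6)−U(20)=-14≡12, so the shift is 12.
Subtract 12 from each ciphertext letter:
G(6): 6−12=-6≡20 → U
P(15): 15−12=3 → D
P(15): 15−12=3 → D
U(20): 20−12=8 → I
Z(25): 25−12=13 → N
P(15): 15−12=3 → D
O(14): 14−12=2 → C
L(11): 11−12=-1≡25 → Z
U(20): 20−12=8 → I
A(0): 0−12=-12≡14 → O
R(17): 17−12=5 → F
P(15): 15−12=3 → D
W(22): 22−12=10 → K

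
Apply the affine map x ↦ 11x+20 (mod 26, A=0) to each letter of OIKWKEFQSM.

O(14): 11·14+20=174≡18 → S
I(8): 11·8+20=108≡4 → E
K(10): 11·10+20=130≡0 → A
W(22): 11·22+20=262≡2 → C
K(10): 11·10+20=130≡0 → A
E(4): 11·4+20=64≡12 → M
F(5): 11·5+20=75≡23 → X
Q(16): 11·16+20=196≡14 → O
S(18): 11·18+20=218≡10 → K
M(12): 11·12+20=152≡22 → W

SEACAMXOKW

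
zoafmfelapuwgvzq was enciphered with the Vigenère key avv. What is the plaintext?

Repeat the key across the ciphertext: avvavvavvavvavva
z(25)−a(0): 25 → z
o(14)−v(21): -7≡19 → t
a(0)−v(21): -21≡5 → f
f(5)−a(0): 5 → f
m(12)−v(21): -9≡17 → r
f(5)−v(21): -16≡10 → k
e(4)−a(0): 4 → e
l(11)−v(21): -10≡16 → q
a(0)−v(21): -21≡5 → f
p(15)−a(0): 15 → p
u(20)−v(21): -1≡25 → z
w(22)−v(21): 1 → b
g(6)−a(0): 6 → g
v(21)−v(21): 0 → a
z(25)−v(21): 4 → e
q(16)−a(0): 16 → q

ztffrkeqfpzbgaeq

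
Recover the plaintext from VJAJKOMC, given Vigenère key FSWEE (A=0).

QREFGJUG

Repeat the key across the ciphertext: FSWEEFSW
V(21)−F(5): 16 → Q
J(9)−S(18): -9≡17 → R
A(0)−W(22): -22≡4 → E
J(9)−E(4): 5 → F
K(10)−E(4): 6 → G
O(14)−F(5): 9 → J
M(12)−S(18): -6≡20 → U
C(2)−W(22): -20≡6 → G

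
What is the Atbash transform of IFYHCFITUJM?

RUBSXURGFQN

I(8) → R(17)
F(5) → U(20)
Y(24) → B(1)
H(7) → S(18)
C(2) → X(23)
F(5) → U(20)
I(8) → R(17)
T(19) → G(6)
U(20) → F(5)
J(9) → Q(16)
M(12) → N(13)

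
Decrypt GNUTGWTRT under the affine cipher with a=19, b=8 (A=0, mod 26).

EDCREYRVR

The inverse of 19 mod 26 is 11, since 19·11=209≡1. Apply D(y)=11·(y−8) mod 26:
G(6): 11·(6−8)=-22≡4 → E
N(13): 11·(13−8)=55≡3 → D
U(20): 11·(20−8)=132≡2 → C
T(19): 11·(19−8)=121≡17 → R
G(6): 11·(6−8)=-22≡4 → E
W(22): 11·(22−8)=154≡24 → Y
T(19): 11·(19−8)=121≡17 → R
R(17): 11·(17−8)=99≡21 → V
T(19): 11·(19−8)=121≡17 → R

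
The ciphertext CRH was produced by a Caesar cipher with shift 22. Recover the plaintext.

C(2): 2−22=-20≡6 → G
R(17): 17−22=-5≡21 → V
H(7): 7−22=-15≡11 → L

GVL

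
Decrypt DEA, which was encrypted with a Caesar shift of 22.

D(3): 3−22=-19≡7 → H
E(4): 4−22=-18≡8 → I
A(0): 0−22=-22≡4 → E

HIE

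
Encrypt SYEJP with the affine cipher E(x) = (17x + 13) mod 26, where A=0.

HFDKI

S(18): 17·18+13=319≡7 → H
Y(24): 17·24+13=421≡5 → F
E(4): 17·4+13=81≡3 → D
J(9): 17·9+13=166≡10 → K
P(15): 17·15+13=268≡8 → I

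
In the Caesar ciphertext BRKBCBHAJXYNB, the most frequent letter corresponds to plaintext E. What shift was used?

The most frequent ciphertext letter is B (appears 4 times).
B is position 1; E is position 4.
Shift = -3≡23.

23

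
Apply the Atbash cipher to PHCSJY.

P(15) → K(10)
H(7) → S(18)
C(2) → X(23)
S(18) → H(7)
J(9) → Q(16)
Y(24) → B(1)

KSXHQB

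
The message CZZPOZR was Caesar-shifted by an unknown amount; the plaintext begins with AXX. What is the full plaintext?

From the crib: C(2)−A(0)=2, so the shift is 2.
Subtract 2 from each ciphertext letter:
C(2): 2−2=0 → A
Z(25): 25−2=23 → X
Z(25): 25−2=23 → X
P(15): 15−2=13 → N
O(14): 14−2=12 → M
Z(25): 25−2=23 → X
R(17): 17−2=15 → P

AXXNMXP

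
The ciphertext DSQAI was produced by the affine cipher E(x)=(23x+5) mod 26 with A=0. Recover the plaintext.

SNFTZ

The inverse of 23 mod 26 is 17, since 23·17=391≡1. Apply D(y)=17·(y−5) mod 26:
D(3): 17·(3−5)=-34≡18 → S
S(18): 17·(18−5)=221≡13 → N
Q(16): 17·(16−5)=187≡5 → F
A(0): 17·(0−5)=-85≡19 → T
I(8): 17·(8−5)=51≡25 → Z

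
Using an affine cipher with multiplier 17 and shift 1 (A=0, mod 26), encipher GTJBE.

ZMYSR

G(6): 17·6+1=103≡25 → Z
T(19): 17·19+1=324≡12 → M
J(9): 17·9+1=154≡24 → Y
B(1): 17·1+1=18 → S
E(4): 17·4+1=69≡17 → R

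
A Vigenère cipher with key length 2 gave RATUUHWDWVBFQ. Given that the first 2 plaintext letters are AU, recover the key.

RG

Subtract each crib letter from the matching ciphertext letter (mod 26):
R(17)−A(0)=17 → R
A(0)−U(20)=-20≡6 → G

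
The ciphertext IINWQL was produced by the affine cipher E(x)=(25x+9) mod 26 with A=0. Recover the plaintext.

BBWNTY

The inverse of 25 mod 26 is 25, since 25·25=625≡1. Apply D(y)=25·(y−9) mod 26:
I(8): 25·(8−9)=-25≡1 → B
I(8): 25·(8−9)=-25≡1 → B
N(13): 25·(13−9)=100≡22 → W
W(22): 25·(22−9)=325≡13 → N
Q(16): 25·(16−9)=175≡19 → T
L(11): 25·(11−9)=50≡24 → Y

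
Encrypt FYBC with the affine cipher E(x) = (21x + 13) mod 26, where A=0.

F(5): 21·5+13=118≡14 → O
Y(24): 21·24+13=517≡23 → X
B(1): 21·1+13=34≡8 → I
C(2): 21·2+13=55≡3 → D

OXID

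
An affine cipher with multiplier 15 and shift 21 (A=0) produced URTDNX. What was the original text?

TYMEWO

The inverse of 15 mod 26 is 7, since 15·7=105≡1. Apply D(y)=7·(y−21) mod 26:
U(20): 7·(20−21)=-7≡19 → T
R(17): 7·(17−21)=-28≡24 → Y
T(19): 7·(19−21)=-14≡12 → M
D(3): 7·(3−21)=-126≡4 → E
N(13): 7·(13−21)=-56≡22 → W
X(23): 7·(23−21)=14 → O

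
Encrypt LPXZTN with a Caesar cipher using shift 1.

MQYAUO

L(11): 11+1=12 → M
P(15): 15+1=16 → Q
X(23): 23+1=24 → Y
Z(25): 25+1=26≡0 → A
T(19): 19+1=20 → U
N(13): 13+1=14 → O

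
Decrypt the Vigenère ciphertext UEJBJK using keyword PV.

Repeat the key across the ciphertext: PVPVPV
U(20)−P(15): 5 → F
E(4)−V(21): -17≡9 → J
J(9)−P(15): -6≡20 → U
B(1)−V(21): -20≡6 → G
J(9)−P(15): -6≡20 → U
K(10)−V(21): -11≡15 → P

FJUGUP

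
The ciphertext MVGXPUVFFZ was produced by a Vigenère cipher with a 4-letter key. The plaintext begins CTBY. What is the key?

Subtract each crib letter from the matching ciphertext letter (mod 26):
M(12)−C(2)=10 → K
V(21)−T(19)=2 → C
G(6)−B(1)=5 → F
X(23)−Y(24)=-1≡25 → Z

KCFZ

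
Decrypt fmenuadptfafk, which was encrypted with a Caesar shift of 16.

pwoxeknzdpkpu

f(5): 5−16=-11≡15 → p
m(12): 12−16=-4≡22 → w
e(4): 4−16=-12≡14 → o
n(13): 13−16=-3≡23 → x
u(20): 20−16=4 → e
a(0): 0−16=-16≡10 → k
d(3): 3−16=-13≡13 → n
p(15): 15−16=-1≡25 → z
t(19): 19−16=3 → d
f(5): 5−16=-11≡15 → p
a(0): 0−16=-16≡10 → k
f(5): 5−16=-11≡15 → p
k(10): 10−16=-6≡20 → u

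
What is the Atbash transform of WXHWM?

DCSDN

W(22) → D(3)
X(23) → C(2)
H(7) → S(18)
W(22) → D(3)
M(12) → N(13)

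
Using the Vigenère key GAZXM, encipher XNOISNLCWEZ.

Repeat the key across the message: GAZXMGAZXMG
X(23)+G(6): 29≡3 → D
N(13)+A(0): 13 → N
O(14)+Z(25): 39≡13 → N
I(8)+X(23): 31≡5 → F
S(18)+M(12): 30≡4 → E
N(13)+G(6): 19 → T
L(11)+A(0): 11 → L
C(2)+Z(25): 27≡1 → B
W(22)+X(23): 45≡19 → T
E(4)+M(12): 16 → Q
Z(25)+G(6): 31≡5 → F

DNNFETLBTQF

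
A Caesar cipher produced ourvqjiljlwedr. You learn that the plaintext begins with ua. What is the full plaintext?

From the crib: o(14)−u(20)=-6≡20, so the shift is 20.
Subtract 20 from each ciphertext letter:
o(14): 14−20=-6≡20 → u
u(20): 20−20=0 → a
r(17): 17−20=-3≡23 → x
v(21): 21−20=1 → b
q(16): 16−20=-4≡22 → w
j(9): 9−20=-11≡15 → p
i(8): 8−20=-12≡14 → o
l(11): 11−20=-9≡17 → r
j(9): 9−20=-11≡15 → p
l(11): 11−20=-9≡17 → r
w(22): 22−20=2 → c
e(4): 4−20=-16≡10 → k
d(3): 3−20=-17≡9 → j
r(17): 17−20=-3≡23 → x

uaxbwporprckjx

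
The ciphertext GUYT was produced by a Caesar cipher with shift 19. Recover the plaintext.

NBFA

G(6): 6−19=-13≡13 → N
U(20): 20−19=1 → B
Y(24): 24−19=5 → F
T(19): 19−19=0 → A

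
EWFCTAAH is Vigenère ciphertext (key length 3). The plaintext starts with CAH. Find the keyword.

Subtract each crib letter from the matching ciphertext letter (mod 26):
E(4)−C(2)=2 → C
W(22)−A(0)=22 → W
F(5)−H(7)=-2≡24 → Y

CWY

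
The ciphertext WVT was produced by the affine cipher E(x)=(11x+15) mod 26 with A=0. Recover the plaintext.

The inverse of 11 mod 26 is 19, since 11·19=209≡1. Apply D(y)=19·(y−15) mod 26:
W(22): 19·(22−15)=133≡3 → D
V(21): 19·(21−15)=114≡10 → K
T(19): 19·(19−15)=76≡24 → Y

DKY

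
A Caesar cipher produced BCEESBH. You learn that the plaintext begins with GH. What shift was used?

From the crib: B(1)−G(6)=-5≡21, so the shift is 21.

21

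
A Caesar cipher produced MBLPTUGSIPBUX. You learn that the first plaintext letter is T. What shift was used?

19

From the crib: M(12)−T(19)=-7≡19, so the shift is 19.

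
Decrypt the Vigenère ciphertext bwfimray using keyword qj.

Repeat the key across the ciphertext: qjqjqjqj
b(1)−q(16): -15≡11 → l
w(22)−j(9): 13 → n
f(5)−q(16): -11≡15 → p
i(8)−j(9): -1≡25 → z
m(12)−q(16): -4≡22 → w
r(17)−j(9): 8 → i
a(0)−q(16): -16≡10 → k
y(24)−j(9): 15 → p

lnpzwikp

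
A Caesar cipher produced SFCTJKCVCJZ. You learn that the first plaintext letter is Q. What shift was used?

From the crib: S(18)−Q(16)=2, so the shift is 2.

2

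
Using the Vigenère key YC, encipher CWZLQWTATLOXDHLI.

AYXNOYRCRNMZBJJK

Repeat the key across the message: YCYCYCYCYCYCYCYC
C(2)+Y(24): 26≡0 → A
W(22)+C(2): 24 → Y
Z(25)+Y(24): 49≡23 → X
L(11)+C(2): 13 → N
Q(16)+Y(24): 40≡14 → O
W(22)+C(2): 24 → Y
T(19)+Y(24): 43≡17 → R
A(0)+C(2): 2 → C
T(19)+Y(24): 43≡17 → R
L(11)+C(2): 13 → N
O(14)+Y(24): 38≡12 → M
X(23)+C(2): 25 → Z
D(3)+Y(24): 27≡1 → B
H(7)+C(2): 9 → J
L(11)+Y(24): 35≡9 → J
I(8)+C(2): 10 → K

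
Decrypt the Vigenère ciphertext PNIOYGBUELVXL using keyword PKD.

Repeat the key across the ciphertext: PKDPKDPKDPKDP
P(15)−P(15): 0 → A
N(13)−K(10): 3 → D
I(8)−D(3): 5 → F
O(14)−P(15): -1≡25 → Z
Y(24)−K(10): 14 → O
G(6)−D(3): 3 → D
B(1)−P(15): -14≡12 → M
U(20)−K(10): 10 → K
E(4)−D(3): 1 → B
L(11)−P(15): -4≡22 → W
V(21)−K(10): 11 → L
X(23)−D(3): 20 → U
L(11)−P(15): -4≡22 → W

ADFZODMKBWLUW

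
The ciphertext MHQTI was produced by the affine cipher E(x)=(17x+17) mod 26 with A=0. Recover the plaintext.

PEDUB

The inverse of 17 mod 26 is 23, since 17·23=391≡1. Apply D(y)=23·(y−17) mod 26:
M(12): 23·(12−17)=-115≡15 → P
H(7): 23·(7−17)=-230≡4 → E
Q(16): 23·(16−17)=-23≡3 → D
T(19): 23·(19−17)=46≡20 → U
I(8): 23·(8−17)=-207≡1 → B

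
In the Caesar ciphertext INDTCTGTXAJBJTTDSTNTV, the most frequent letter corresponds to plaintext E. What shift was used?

15

The most frequent ciphertext letter is T (appears 7 times).
T is position 19; E is position 4.
Shift = 15.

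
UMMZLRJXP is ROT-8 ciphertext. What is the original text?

U(20): 20−8=12 → M
M(12): 12−8=4 → E
M(12): 12−8=4 → E
Z(25): 25−8=17 → R
L(11): 11−8=3 → D
R(17): 17−8=9 → J
J(9): 9−8=1 → B
X(23): 23−8=15 → P
P(15): 15−8=7 → H

MEERDJBPH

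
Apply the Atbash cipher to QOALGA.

Q(16) → J(9)
O(14) → L(11)
A(0) → Z(25)
L(11) → O(14)
G(6) → T(19)
A(0) → Z(25)

JLZOTZ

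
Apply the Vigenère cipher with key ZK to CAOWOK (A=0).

BKNGNU

Repeat the key across the message: ZKZKZK
C(2)+Z(25): 27≡1 → B
A(0)+K(10): 10 → K
O(14)+Z(25): 39≡13 → N
W(22)+K(10): 32≡6 → G
O(14)+Z(25): 39≡13 → N
K(10)+K(10): 20 → U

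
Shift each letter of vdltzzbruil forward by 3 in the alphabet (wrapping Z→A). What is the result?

v(21): 21+3=24 → y
d(3): 3+3=6 → g
l(11): 11+3=14 → o
t(19): 19+3=22 → w
z(25): 25+3=28≡2 → c
z(25): 25+3=28≡2 → c
b(1): 1+3=4 → e
r(17): 17+3=20 → u
u(20): 20+3=23 → x
i(8): 8+3=11 → l
l(11): 11+3=14 → o

ygowcceuxlo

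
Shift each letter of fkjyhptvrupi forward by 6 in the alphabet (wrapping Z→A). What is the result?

lqpenvzbxavo

f(5): 5+6=11 → l
k(10): 10+6=16 → q
j(9): 9+6=15 → p
y(24): 24+6=30≡4 → e
h(7): 7+6=13 → n
p(15): 15+6=21 → v
t(19): 19+6=25 → z
v(21): 21+6=27≡1 → b
r(17): 17+6=23 → x
u(20): 20+6=26≡0 → a
p(15): 15+6=21 → v
i(8): 8+6=14 → o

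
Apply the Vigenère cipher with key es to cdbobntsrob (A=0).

Repeat the key across the message: esesesesese
c(2)+e(4): 6 → g
d(3)+s(18): 21 → v
b(1)+e(4): 5 → f
o(14)+s(18): 32≡6 → g
b(1)+e(4): 5 → f
n(13)+s(18): 31≡5 → f
t(19)+e(4): 23 → x
s(18)+s(18): 36≡10 → k
r(17)+e(4): 21 → v
o(14)+s(18): 32≡6 → g
b(1)+e(4): 5 → f

gvfgffxkvgf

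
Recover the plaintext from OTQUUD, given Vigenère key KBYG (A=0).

Repeat the key across the ciphertext: KBYGKB
O(14)−K(10): 4 → E
T(19)−B(1): 18 → S
Q(16)−Y(24): -8≡18 → S
U(20)−G(6): 14 → O
U(20)−K(10): 10 → K
D(3)−B(1): 2 → C

ESSOKC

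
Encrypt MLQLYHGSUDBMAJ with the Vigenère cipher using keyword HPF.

Repeat the key across the message: HPFHPFHPFHPFHP
M(12)+H(7): 19 → T
L(11)+P(15): 26≡0 → A
Q(16)+F(5): 21 → V
L(11)+H(7): 18 → S
Y(24)+P(15): 39≡13 → N
H(7)+F(5): 12 → M
G(6)+H(7): 13 → N
S(18)+P(15): 33≡7 → H
U(20)+F(5): 25 → Z
D(3)+H(7): 10 → K
B(1)+P(15): 16 → Q
M(12)+F(5): 17 → R
A(0)+H(7): 7 → H
J(9)+P(15): 24 → Y

TAVSNMNHZKQRHY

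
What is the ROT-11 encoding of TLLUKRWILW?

T(19): 19+11=30≡4 → E
L(11): 11+11=22 → W
L(11): 11+11=22 → W
U(20): 20+11=31≡5 → F
K(10): 10+11=21 → V
R(17): 17+11=28≡2 → C
W(22): 22+11=33≡7 → H
I(8): 8+11=19 → T
L(11): 11+11=22 → W
W(22): 22+11=33≡7 → H

EWWFVCHTWH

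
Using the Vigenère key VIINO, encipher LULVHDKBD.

Repeat the key across the message: VIINOVIIN
L(11)+V(21): 32≡6 → G
U(20)+I(8): 28≡2 → C
L(11)+I(8): 19 → T
V(21)+N(13): 34≡8 → I
H(7)+O(14): 21 → V
D(3)+V(21): 24 → Y
K(10)+I(8): 18 → S
B(1)+I(8): 9 → J
D(3)+N(13): 16 → Q

GCTIVYSJQ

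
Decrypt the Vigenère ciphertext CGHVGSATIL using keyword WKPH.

GWSOKILMMB

Repeat the key across the ciphertext: WKPHWKPHWK
C(2)−W(22): -20≡6 → G
G(6)−K(10): -4≡22 → W
H(7)−P(15): -8≡18 → S
V(21)−H(7): 14 → O
G(6)−W(22): -16≡10 → K
S(18)−K(10): 8 → I
A(0)−P(15): -15≡11 → L
T(19)−H(7): 12 → M
I(8)−W(22): -14≡12 → M
L(11)−K(10): 1 → B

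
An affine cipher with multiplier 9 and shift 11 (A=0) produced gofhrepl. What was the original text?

The inverse of 9 mod 26 is 3, since 9·3=27≡1. Apply D(y)=3·(y−11) mod 26:
g(6): 3·(6−11)=-15≡11 → l
o(14): 3·(14−11)=9 → j
f(5): 3·(5−11)=-18≡8 → i
h(7): 3·(7−11)=-12≡14 → o
r(17): 3·(17−11)=18 → s
e(4): 3·(4−11)=-21≡5 → f
p(15): 3·(15−11)=12 → m
l(11): 3·(11−11)=0 → a

ljiosfma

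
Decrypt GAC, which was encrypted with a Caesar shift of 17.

G(6): 6−17=-11≡15 → P
A(0): 0−17=-17≡9 → J
C(2): 2−17=-15≡11 → L

PJL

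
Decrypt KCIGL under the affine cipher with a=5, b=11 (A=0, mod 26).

FTPZA

The inverse of 5 mod 26 is 21, since 5·21=105≡1. Apply D(y)=21·(y−11) mod 26:
K(10): 21·(10−11)=-21≡5 → F
C(2): 21·(2−11)=-189≡19 → T
I(8): 21·(8−11)=-63≡15 → P
G(6): 21·(6−11)=-105≡25 → Z
L(11): 21·(11−11)=0 → A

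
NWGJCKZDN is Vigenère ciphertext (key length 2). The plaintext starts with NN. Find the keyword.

Subtract each crib letter from the matching ciphertext letter (mod 26):
N(13)−N(13)=0 → A
W(22)−N(13)=9 → J

AJ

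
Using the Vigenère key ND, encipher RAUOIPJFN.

EDHRVSWIA

Repeat the key across the message: NDNDNDNDN
R(17)+N(13): 30≡4 → E
A(0)+D(3): 3 → D
U(20)+N(13): 33≡7 → H
O(14)+D(3): 17 → R
I(8)+N(13): 21 → V
P(15)+D(3): 18 → S
J(9)+N(13): 22 → W
F(5)+D(3): 8 → I
N(13)+N(13): 26≡0 → A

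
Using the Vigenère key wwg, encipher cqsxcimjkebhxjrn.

Repeat the key across the message: wwgwwgwwgwwgwwgw
c(2)+w(22): 24 → y
q(16)+w(22): 38≡12 → m
s(18)+g(6): 24 → y
x(23)+w(22): 45≡19 → t
c(2)+w(22): 24 → y
i(8)+g(6): 14 → o
m(12)+w(22): 34≡8 → i
j(9)+w(22): 31≡5 → f
k(10)+g(6): 16 → q
e(4)+w(22): 26≡0 → a
b(1)+w(22): 23 → x
h(7)+g(6): 13 → n
x(23)+w(22): 45≡19 → t
j(9)+w(22): 31≡5 → f
r(17)+g(6): 23 → x
n(13)+w(22): 35≡9 → j

ymytyoifqaxntfxj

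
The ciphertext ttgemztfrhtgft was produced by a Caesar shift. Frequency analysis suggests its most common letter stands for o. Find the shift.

5

The most frequent ciphertext letter is t (appears 5 times).
t is position 19; o is position 14.
Shift = 5.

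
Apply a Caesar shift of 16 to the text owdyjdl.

o(14): 14+16=30≡4 → e
w(22): 22+16=38≡12 → m
d(3): 3+16=19 → t
y(24): 24+16=40≡14 → o
j(9): 9+16=25 → z
d(3): 3+16=19 → t
l(11): 11+16=27≡1 → b

emtoztb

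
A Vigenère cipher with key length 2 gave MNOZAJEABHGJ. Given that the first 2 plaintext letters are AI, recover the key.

Subtract each crib letter from the matching ciphertext letter (mod 26):
M(12)−A(0)=12 → M
N(13)−I(8)=5 → F

MF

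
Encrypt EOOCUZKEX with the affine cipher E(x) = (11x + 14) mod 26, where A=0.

GMMKADUGH

E(4): 11·4+14=58≡6 → G
O(14): 11·14+14=168≡12 → M
O(14): 11·14+14=168≡12 → M
C(2): 11·2+14=36≡10 → K
U(20): 11·20+14=234≡0 → A
Z(25): 11·25+14=289≡3 → D
K(10): 11·10+14=124≡20 → U
E(4): 11·4+14=58≡6 → G
X(23): 11·23+14=267≡7 → H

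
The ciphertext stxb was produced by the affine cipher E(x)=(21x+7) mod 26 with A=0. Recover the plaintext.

The inverse of 21 mod 26 is 5, since 21·5=105≡1. Apply D(y)=5·(y−7) mod 26:
s(18): 5·(18−7)=55≡3 → d
t(19): 5·(19−7)=60≡8 → i
x(23): 5·(23−7)=80≡2 → c
b(1): 5·(1−7)=-30≡22 → w

dicw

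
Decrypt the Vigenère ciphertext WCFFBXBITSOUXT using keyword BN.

VPESAKAVSFNHWG

Repeat the key across the ciphertext: BNBNBNBNBNBNBN
W(22)−B(1): 21 → V
C(2)−N(13): -11≡15 → P
F(5)−B(1): 4 → E
F(5)−N(13): -8≡18 → S
B(1)−B(1): 0 → A
X(23)−N(13): 10 → K
B(1)−B(1): 0 → A
I(8)−N(13): -5≡21 → V
T(19)−B(1): 18 → S
S(18)−N(13): 5 → F
O(14)−B(1): 13 → N
U(20)−N(13): 7 → H
X(23)−B(1): 22 → W
T(19)−N(13): 6 → G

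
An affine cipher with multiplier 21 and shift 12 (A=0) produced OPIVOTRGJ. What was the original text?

KPGTKJZWL

The inverse of 21 mod 26 is 5, since 21·5=105≡1. Apply D(y)=5·(y−12) mod 26:
O(14): 5·(14−12)=10 → K
P(15): 5·(15−12)=15 → P
I(8): 5·(8−12)=-20≡6 → G
V(21): 5·(21−12)=45≡19 → T
O(14): 5·(14−12)=10 → K
T(19): 5·(19−12)=35≡9 → J
R(17): 5·(17−12)=25 → Z
G(6): 5·(6−12)=-30≡22 → W
J(9): 5·(9−12)=-15≡11 → L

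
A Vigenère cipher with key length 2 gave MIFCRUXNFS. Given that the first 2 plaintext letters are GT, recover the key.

Subtract each crib letter from the matching ciphertext letter (mod 26):
M(12)−G(6)=6 → G
I(8)−T(19)=-11≡15 → P

GP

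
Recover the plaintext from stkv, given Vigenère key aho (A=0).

smwv

Repeat the key across the ciphertext: ahoa
s(18)−a(0): 18 → s
t(19)−h(7): 12 → m
k(10)−o(14): -4≡22 → w
v(21)−a(0): 21 → v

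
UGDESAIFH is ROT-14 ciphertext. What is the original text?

GSPQEMURT

U(20): 20−14=6 → G
G(6): 6−14=-8≡18 → S
D(3): 3−14=-11≡15 → P
E(4): 4−14=-10≡16 → Q
S(18): 18−14=4 → E
A(0): 0−14=-14≡12 → M
I(8): 8−14=-6≡20 → U
F(5): 5−14=-9≡17 → R
H(7): 7−14=-7≡19 → T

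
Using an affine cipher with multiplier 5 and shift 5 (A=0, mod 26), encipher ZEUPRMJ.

Z(25): 5·25+5=130≡0 → A
E(4): 5·4+5=25 → Z
U(20): 5·20+5=105≡1 → B
P(15): 5·15+5=80≡2 → C
R(17): 5·17+5=90≡12 → M
M(12): 5·12+5=65≡13 → N
J(9): 5·9+5=50≡24 → Y

AZBCMNY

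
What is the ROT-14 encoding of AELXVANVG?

OSZLJOBJU

A(0): 0+14=14 → O
E(4): 4+14=18 → S
L(11): 11+14=25 → Z
X(23): 23+14=37≡11 → L
V(21): 21+14=35≡9 → J
A(0): 0+14=14 → O
N(13): 13+14=27≡1 → B
V(21): 21+14=35≡9 → J
G(6): 6+14=20 → U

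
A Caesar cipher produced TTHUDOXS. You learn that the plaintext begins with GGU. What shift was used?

From the crib: T(19)−G(6)=13, so the shift is 13.

13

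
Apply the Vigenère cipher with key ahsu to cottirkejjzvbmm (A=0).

cvlniycyjqrpbte

Repeat the key across the message: ahsuahsuahsuahs
c(2)+a(0): 2 → c
o(14)+h(7): 21 → v
t(19)+s(18): 37≡11 → l
t(19)+u(20): 39≡13 → n
i(8)+a(0): 8 → i
r(17)+h(7): 24 → y
k(10)+s(18): 28≡2 → c
e(4)+u(20): 24 → y
j(9)+a(0): 9 → j
j(9)+h(7): 16 → q
z(25)+s(18): 43≡17 → r
v(21)+u(20): 41≡15 → p
b(1)+a(0): 1 → b
m(12)+h(7): 19 → t
m(12)+s(18): 30≡4 → e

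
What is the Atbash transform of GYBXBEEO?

TBYCYVVL

G(6) → T(19)
Y(24) → B(1)
B(1) → Y(24)
X(23) → C(2)
B(1) → Y(24)
E(4) → V(21)
E(4) → V(21)
O(14) → L(11)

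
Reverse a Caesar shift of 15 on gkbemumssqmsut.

rvmpxfxddbxdfe

g(6): 6−15=-9≡17 → r
k(10): 10−15=-5≡21 → v
b(1): 1−15=-14≡12 → m
e(4): 4−15=-11≡15 → p
m(12): 12−15=-3≡23 → x
u(20): 20−15=5 → f
m(12): 12−15=-3≡23 → x
s(18): 18−15=3 → d
s(18): 18−15=3 → d
q(16): 16−15=1 → b
m(12): 12−15=-3≡23 → x
s(18): 18−15=3 → d
u(20): 20−15=5 → f
t(19): 19−15=4 → e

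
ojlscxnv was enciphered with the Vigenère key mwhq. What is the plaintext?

cnecqbgf

Repeat the key across the ciphertext: mwhqmwhq
o(14)−m(12): 2 → c
j(9)−w(22): -13≡13 → n
l(11)−h(7): 4 → e
s(18)−q(16): 2 → c
c(2)−m(12): -10≡16 → q
x(23)−w(22): 1 → b
n(13)−h(7): 6 → g
v(21)−q(16): 5 → f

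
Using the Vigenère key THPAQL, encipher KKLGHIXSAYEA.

Repeat the key across the message: THPAQLTHPAQL
K(10)+T(19): 29≡3 → D
K(10)+H(7): 17 → R
L(11)+P(15): 26≡0 → A
G(6)+A(0): 6 → G
H(7)+Q(16): 23 → X
I(8)+L(11): 19 → T
X(23)+T(19): 42≡16 → Q
S(18)+H(7): 25 → Z
A(0)+P(15): 15 → P
Y(24)+A(0): 24 → Y
E(4)+Q(16): 20 → U
A(0)+L(11): 11 → L

DRAGXTQZPYUL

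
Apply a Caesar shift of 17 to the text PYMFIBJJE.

P(15): 15+17=32≡6 → G
Y(24): 24+17=41≡15 → P
M(12): 12+17=29≡3 → D
F(5): 5+17=22 → W
I(8): 8+17=25 → Z
B(1): 1+17=18 → S
J(9): 9+17=26≡0 → A
J(9): 9+17=26≡0 → A
E(4): 4+17=21 → V

GPDWZSAAV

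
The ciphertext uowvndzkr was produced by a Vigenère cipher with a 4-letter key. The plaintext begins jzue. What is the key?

lpcr

Subtract each crib letter from the matching ciphertext letter (mod 26):
u(20)−j(9)=11 → l
o(14)−z(25)=-11≡15 → p
w(22)−u(20)=2 → c
v(21)−e(4)=17 → r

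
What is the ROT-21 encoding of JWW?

ERR

J(9): 9+21=30≡4 → E
W(22): 22+21=43≡17 → R
W(22): 22+21=43≡17 → R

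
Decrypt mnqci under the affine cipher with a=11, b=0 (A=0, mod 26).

unsmw

The inverse of 11 mod 26 is 19, since 11·19=209≡1. Apply D(y)=19·(y−0) mod 26:
m(12): 19·(12−0)=228≡20 → u
n(13): 19·(13−0)=247≡13 → n
q(16): 19·(16−0)=304≡18 → s
c(2): 19·(2−0)=38≡12 → m
i(8): 19·(8−0)=152≡22 → w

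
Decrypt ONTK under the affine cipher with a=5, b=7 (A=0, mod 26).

RWSL

The inverse of 5 mod 26 is 21, since 5·21=105≡1. Apply D(y)=21·(y−7) mod 26:
O(14): 21·(14−7)=147≡17 → R
N(13): 21·(13−7)=126≡22 → W
T(19): 21·(19−7)=252≡18 → S
K(10): 21·(10−7)=63≡11 → L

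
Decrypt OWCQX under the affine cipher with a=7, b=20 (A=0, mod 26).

OEQST

The inverse of 7 mod 26 is 15, since 7·15=105≡1. Apply D(y)=15·(y−20) mod 26:
O(14): 15·(14−20)=-90≡14 → O
W(22): 15·(22−20)=30≡4 → E
C(2): 15·(2−20)=-270≡16 → Q
Q(16): 15·(16−20)=-60≡18 → S
X(23): 15·(23−20)=45≡19 → T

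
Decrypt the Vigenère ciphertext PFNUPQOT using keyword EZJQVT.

Repeat the key across the ciphertext: EZJQVTEZ
P(15)−E(4): 11 → L
F(5)−Z(25): -20≡6 → G
N(13)−J(9): 4 → E
U(20)−Q(16): 4 → E
P(15)−V(21): -6≡20 → U
Q(16)−T(19): -3≡23 → X
O(14)−E(4): 10 → K
T(19)−Z(25): -6≡20 → U

LGEEUXKU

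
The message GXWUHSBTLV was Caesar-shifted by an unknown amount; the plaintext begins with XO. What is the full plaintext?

From the crib: G(6)−X(23)=-17≡9, so the shift is 9.
Subtract 9 from each ciphertext letter:
G(6): 6−9=-3≡23 → X
X(23): 23−9=14 → O
W(22): 22−9=13 → N
U(20): 20−9=11 → L
H(7): 7−9=-2≡24 → Y
S(18): 18−9=9 → J
B(1): 1−9=-8≡18 → S
T(19): 19−9=10 → K
L(11): 11−9=2 → C
V(21): 21−9=12 → M

XONLYJSKCM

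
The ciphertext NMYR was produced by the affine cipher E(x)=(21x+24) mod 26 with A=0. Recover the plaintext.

XSAR

The inverse of 21 mod 26 is 5, since 21·5=105≡1. Apply D(y)=5·(y−24) mod 26:
N(13): 5·(13−24)=-55≡23 → X
M(12): 5·(12−24)=-60≡18 → S
Y(24): 5·(24−24)=0 → A
R(17): 5·(17−24)=-35≡17 → R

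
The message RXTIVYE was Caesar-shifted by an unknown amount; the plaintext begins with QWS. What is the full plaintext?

From the crib: R(17)−Q(16)=1, so the shift is 1.
Subtract 1 from each ciphertext letter:
R(17): 17−1=16 → Q
X(23): 23−1=22 → W
T(19): 19−1=18 → S
I(8): 8−1=7 → H
V(21): 21−1=20 → U
Y(24): 24−1=23 → X
E(4): 4−1=3 → D

QWSHUXD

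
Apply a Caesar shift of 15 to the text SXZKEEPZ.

HMOZTTEO

S(18): 18+15=33≡7 → H
X(23): 23+15=38≡12 → M
Z(25): 25+15=40≡14 → O
K(10): 10+15=25 → Z
E(4): 4+15=19 → T
E(4): 4+15=19 → T
P(15): 15+15=30≡4 → E
Z(25): 25+15=40≡14 → O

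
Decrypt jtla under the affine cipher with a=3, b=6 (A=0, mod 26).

bnty

The inverse of 3 mod 26 is 9, since 3·9=27≡1. Apply D(y)=9·(y−6) mod 26:
j(9): 9·(9−6)=27≡1 → b
t(19): 9·(19−6)=117≡13 → n
l(11): 9·(11−6)=45≡19 → t
a(0): 9·(0−6)=-54≡24 → y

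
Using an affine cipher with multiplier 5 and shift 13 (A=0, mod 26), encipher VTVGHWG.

V(21): 5·21+13=118≡14 → O
T(19): 5·19+13=108≡4 → E
V(21): 5·21+13=118≡14 → O
G(6): 5·6+13=43≡17 → R
H(7): 5·7+13=48≡22 → W
W(22): 5·22+13=123≡19 → T
G(6): 5·6+13=43≡17 → R

OEORWTR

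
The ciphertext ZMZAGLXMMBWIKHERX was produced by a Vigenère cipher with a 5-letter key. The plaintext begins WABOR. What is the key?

Subtract each crib letter from the matching ciphertext letter (mod 26):
Z(25)−W(22)=3 → D
M(12)−A(0)=12 → M
Z(25)−B(1)=24 → Y
A(0)−O(14)=-14≡12 → M
G(6)−R(17)=-11≡15 → P

DMYMP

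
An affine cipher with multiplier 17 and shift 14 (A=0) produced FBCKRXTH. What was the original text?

The inverse of 17 mod 26 is 23, since 17·23=391≡1. Apply D(y)=23·(y−14) mod 26:
F(5): 23·(5−14)=-207≡1 → B
B(1): 23·(1−14)=-299≡13 → N
C(2): 23·(2−14)=-276≡10 → K
K(10): 23·(10−14)=-92≡12 → M
R(17): 23·(17−14)=69≡17 → R
X(23): 23·(23−14)=207≡25 → Z
T(19): 23·(19−14)=115≡11 → L
H(7): 23·(7−14)=-161≡21 → V

BNKMRZLV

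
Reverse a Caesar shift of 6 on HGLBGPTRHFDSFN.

BAFVAJNLBZXMZH

H(7): 7−6=1 → B
G(6): 6−6=0 → A
L(11): 11−6=5 → F
B(1): 1−6=-5≡21 → V
G(6): 6−6=0 → A
P(15): 15−6=9 → J
T(19): 19−6=13 → N
R(17): 17−6=11 → L
H(7): 7−6=1 → B
F(5): 5−6=-1≡25 → Z
D(3): 3−6=-3≡23 → X
S(18): 18−6=12 → M
F(5): 5−6=-1≡25 → Z
N(13): 13−6=7 → H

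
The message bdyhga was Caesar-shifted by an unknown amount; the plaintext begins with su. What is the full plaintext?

From the crib: b(1)−s(18)=-17≡9, so the shift is 9.
Subtract 9 from each ciphertext letter:
b(1): 1−9=-8≡18 → s
d(3): 3−9=-6≡20 → u
y(24): 24−9=15 → p
h(7): 7−9=-2≡24 → y
g(6): 6−9=-3≡23 → x
a(0): 0−9=-9≡17 → r

supyxr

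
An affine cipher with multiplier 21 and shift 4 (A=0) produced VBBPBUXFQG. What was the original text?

HLLDLCRFIK

The inverse of 21 mod 26 is 5, since 21·5=105≡1. Apply D(y)=5·(y−4) mod 26:
V(21): 5·(21−4)=85≡7 → H
B(1): 5·(1−4)=-15≡11 → L
B(1): 5·(1−4)=-15≡11 → L
P(15): 5·(15−4)=55≡3 → D
B(1): 5·(1−4)=-15≡11 → L
U(20): 5·(20−4)=80≡2 → C
X(23): 5·(23−4)=95≡17 → R
F(5): 5·(5−4)=5 → F
Q(16): 5·(16−4)=60≡8 → I
G(6): 5·(6−4)=10 → K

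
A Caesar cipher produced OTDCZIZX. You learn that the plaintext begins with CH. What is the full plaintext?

CHRQNWNL

From the crib: O(14)−C(2)=12, so the shift is 12.
Subtract 12 from each ciphertext letter:
O(14): 14−12=2 → C
T(19): 19−12=7 → H
D(3): 3−12=-9≡17 → R
C(2): 2−12=-10≡16 → Q
Z(25): 25−12=13 → N
I(8): 8−12=-4≡22 → W
Z(25): 25−12=13 → N
X(23): 23−12=11 → L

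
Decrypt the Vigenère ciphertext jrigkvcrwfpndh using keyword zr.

kajpledaxoqweq

Repeat the key across the ciphertext: zrzrzrzrzrzrzr
j(9)−z(25): -16≡10 → k
r(17)−r(17): 0 → a
i(8)−z(25): -17≡9 → j
g(6)−r(17): -11≡15 → p
k(10)−z(25): -15≡11 → l
v(21)−r(17): 4 → e
c(2)−z(25): -23≡3 → d
r(17)−r(17): 0 → a
w(22)−z(25): -3≡23 → x
f(5)−r(17): -12≡14 → o
p(15)−z(25): -10≡16 → q
n(13)−r(17): -4≡22 → w
d(3)−z(25): -22≡4 → e
h(7)−r(17): -10≡16 → q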